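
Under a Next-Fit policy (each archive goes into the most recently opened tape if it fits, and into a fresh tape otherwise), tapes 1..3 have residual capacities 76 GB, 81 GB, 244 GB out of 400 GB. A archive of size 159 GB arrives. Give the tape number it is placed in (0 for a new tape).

3

Next-Fit only looks at tape 3, which has 244 GB free.
159 GB fits there.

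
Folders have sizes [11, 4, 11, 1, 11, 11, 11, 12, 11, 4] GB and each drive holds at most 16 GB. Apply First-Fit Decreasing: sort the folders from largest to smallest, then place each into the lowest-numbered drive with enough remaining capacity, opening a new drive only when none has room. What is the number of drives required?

7

Sorted descending: 12, 11, 11, 11, 11, 11, 11, 4, 4, 1.
Put 12 GB in drive 1; 4 GB remain.
Put 11 GB in drive 2; 5 GB remain.
Put 11 GB in drive 3; 5 GB remain.
Put 11 GB in drive 4; 5 GB remain.
Put 11 GB in drive 5; 5 GB remain.
Put 11 GB in drive 6; 5 GB remain.
Put 11 GB in drive 7; 5 GB remain.
Put 4 GB in drive 1; 0 GB remain.
Put 4 GB in drive 2; 1 GB remain.
Put 1 GB in drive 2; 0 GB remain.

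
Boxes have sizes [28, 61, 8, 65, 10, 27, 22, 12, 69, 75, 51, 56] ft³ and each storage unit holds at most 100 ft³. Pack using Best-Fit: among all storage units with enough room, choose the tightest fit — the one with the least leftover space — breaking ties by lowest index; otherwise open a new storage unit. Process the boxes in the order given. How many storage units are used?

storage unit 1: place 28 ft³, 72 ft³ left
storage unit 1: place 61 ft³, 11 ft³ left
storage unit 1: place 8 ft³, 3 ft³ left
storage unit 2: place 65 ft³, 35 ft³ left
storage unit 2: place 10 ft³, 25 ft³ left
storage unit 3: place 27 ft³, 73 ft³ left
storage unit 2: place 22 ft³, 3 ft³ left
storage unit 3: place 12 ft³, 61 ft³ left
storage unit 4: place 69 ft³, 31 ft³ left
storage unit 5: place 75 ft³, 25 ft³ left
storage unit 3: place 51 ft³, 10 ft³ left
storage unit 6: place 56 ft³, 44 ft³ left
Final storage units: [28,61,8] [65,10,22] [27,12,51] [69] [75] [56].

6 storage units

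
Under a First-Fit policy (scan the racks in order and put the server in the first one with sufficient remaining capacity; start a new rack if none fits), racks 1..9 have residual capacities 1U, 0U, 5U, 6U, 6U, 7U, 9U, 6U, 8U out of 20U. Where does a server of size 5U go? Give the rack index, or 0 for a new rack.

3

Racks with room: rack 3 (5U), rack 4 (6U), rack 5 (6U), rack 6 (7U), rack 7 (9U), rack 8 (6U), rack 9 (8U).
The first with room is rack 3.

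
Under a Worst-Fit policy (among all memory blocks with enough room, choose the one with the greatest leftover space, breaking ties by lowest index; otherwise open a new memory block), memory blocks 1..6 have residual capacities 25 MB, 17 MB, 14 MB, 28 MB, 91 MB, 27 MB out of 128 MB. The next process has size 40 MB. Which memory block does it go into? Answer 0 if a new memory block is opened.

Memory blocks with room: memory block 5 (91 MB).
Most room is memory block 5 with 91 MB free.

5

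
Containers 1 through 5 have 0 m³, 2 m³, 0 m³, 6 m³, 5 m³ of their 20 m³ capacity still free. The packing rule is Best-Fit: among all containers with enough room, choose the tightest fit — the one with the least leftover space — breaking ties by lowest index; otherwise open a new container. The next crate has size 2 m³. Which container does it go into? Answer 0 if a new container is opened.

2

Containers with room: container 2 (2 m³), container 4 (6 m³), container 5 (5 m³).
Tightest fit is container 2 with 2 m³ free.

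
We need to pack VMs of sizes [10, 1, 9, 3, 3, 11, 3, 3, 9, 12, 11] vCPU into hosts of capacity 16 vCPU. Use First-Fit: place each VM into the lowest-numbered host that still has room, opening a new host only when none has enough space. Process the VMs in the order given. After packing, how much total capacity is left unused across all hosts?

Put 10 vCPU in host 1; 6 vCPU remain.
Put 1 vCPU in host 1; 5 vCPU remain.
Put 9 vCPU in host 2; 7 vCPU remain.
Put 3 vCPU in host 1; 2 vCPU remain.
Put 3 vCPU in host 2; 4 vCPU remain.
Put 11 vCPU in host 3; 5 vCPU remain.
Put 3 vCPU in host 2; 1 vCPU remain.
Put 3 vCPU in host 3; 2 vCPU remain.
Put 9 vCPU in host 4; 7 vCPU remain.
Put 12 vCPU in host 5; 4 vCPU remain.
Put 11 vCPU in host 6; 5 vCPU remain.
6 hosts × 16 vCPU = 96 vCPU; used 75 vCPU; unused 21 vCPU.

21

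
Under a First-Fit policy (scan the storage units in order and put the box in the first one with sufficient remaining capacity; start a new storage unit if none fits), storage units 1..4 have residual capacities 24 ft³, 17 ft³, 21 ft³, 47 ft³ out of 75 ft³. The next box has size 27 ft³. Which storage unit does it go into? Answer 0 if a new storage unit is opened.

Storage units with room: storage unit 4 (47 ft³).
The first with room is storage unit 4.

4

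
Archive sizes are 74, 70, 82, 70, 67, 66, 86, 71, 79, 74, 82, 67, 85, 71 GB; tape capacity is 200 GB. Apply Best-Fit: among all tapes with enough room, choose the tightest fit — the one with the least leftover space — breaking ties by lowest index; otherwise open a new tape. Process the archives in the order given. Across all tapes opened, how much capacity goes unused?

74 GB → tape 1 (remaining 126 GB)
70 GB → tape 1 (remaining 56 GB)
82 GB → tape 2 (remaining 118 GB)
70 GB → tape 2 (remaining 48 GB)
67 GB → tape 3 (remaining 133 GB)
66 GB → tape 3 (remaining 67 GB)
86 GB → tape 4 (remaining 114 GB)
71 GB → tape 4 (remaining 43 GB)
79 GB → tape 5 (remaining 121 GB)
74 GB → tape 5 (remaining 47 GB)
82 GB → tape 6 (remaining 118 GB)
67 GB → tape 3 (remaining 0 GB)
85 GB → tape 6 (remaining 33 GB)
71 GB → tape 7 (remaining 129 GB)
7 tapes × 200 GB = 1400 GB; used 1044 GB; unused 356 GB.

356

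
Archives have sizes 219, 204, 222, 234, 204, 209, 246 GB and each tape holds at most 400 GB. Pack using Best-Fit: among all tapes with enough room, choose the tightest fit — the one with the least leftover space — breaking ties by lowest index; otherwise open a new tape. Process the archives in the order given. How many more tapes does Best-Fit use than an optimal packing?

0

Best-Fit: [219] [204] [222] [234] [204] [209] [246] → 7 tapes.
7 archives exceed 200 GB (half the capacity), and no two of those can share a tape, so at least 7 tapes are needed.
So 7 is already optimal.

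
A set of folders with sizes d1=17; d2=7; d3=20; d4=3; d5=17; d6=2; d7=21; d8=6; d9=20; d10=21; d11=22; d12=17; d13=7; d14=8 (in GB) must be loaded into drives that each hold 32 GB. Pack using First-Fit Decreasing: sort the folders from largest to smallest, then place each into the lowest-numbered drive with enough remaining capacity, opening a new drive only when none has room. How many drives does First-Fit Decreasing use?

8

Sorted descending: 22, 21, 21, 20, 20, 17, 17, 17, 8, 7, 7, 6, 3, 2.
22 GB → drive 1 (remaining 10 GB)
21 GB → drive 2 (remaining 11 GB)
21 GB → drive 3 (remaining 11 GB)
20 GB → drive 4 (remaining 12 GB)
20 GB → drive 5 (remaining 12 GB)
17 GB → drive 6 (remaining 15 GB)
17 GB → drive 7 (remaining 15 GB)
17 GB → drive 8 (remaining 15 GB)
8 GB → drive 1 (remaining 2 GB)
7 GB → drive 2 (remaining 4 GB)
7 GB → drive 3 (remaining 4 GB)
6 GB → drive 4 (remaining 6 GB)
3 GB → drive 2 (remaining 1 GB)
2 GB → drive 1 (remaining 0 GB)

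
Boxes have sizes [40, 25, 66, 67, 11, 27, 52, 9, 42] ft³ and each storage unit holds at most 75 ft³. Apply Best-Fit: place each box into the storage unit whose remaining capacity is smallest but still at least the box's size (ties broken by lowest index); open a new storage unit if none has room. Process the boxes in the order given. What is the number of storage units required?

Put 40 ft³ in storage unit 1; 35 ft³ remain.
Put 25 ft³ in storage unit 1; 10 ft³ remain.
Put 66 ft³ in storage unit 2; 9 ft³ remain.
Put 67 ft³ in storage unit 3; 8 ft³ remain.
Put 11 ft³ in storage unit 4; 64 ft³ remain.
Put 27 ft³ in storage unit 4; 37 ft³ remain.
Put 52 ft³ in storage unit 5; 23 ft³ remain.
Put 9 ft³ in storage unit 2; 0 ft³ remain.
Put 42 ft³ in storage unit 6; 33 ft³ remain.

6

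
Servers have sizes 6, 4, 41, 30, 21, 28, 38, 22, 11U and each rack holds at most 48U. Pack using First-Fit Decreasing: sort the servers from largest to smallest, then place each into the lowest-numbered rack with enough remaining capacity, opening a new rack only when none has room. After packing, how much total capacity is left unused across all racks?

39

Sorted descending: 41, 38, 30, 28, 22, 21, 11, 6, 4.
rack 1: place 41U, 7U left
rack 2: place 38U, 10U left
rack 3: place 30U, 18U left
rack 4: place 28U, 20U left
rack 5: place 22U, 26U left
rack 5: place 21U, 5U left
rack 3: place 11U, 7U left
rack 1: place 6U, 1U left
rack 2: place 4U, 6U left
5 racks × 48U = 240U; used 201U; unused 39U.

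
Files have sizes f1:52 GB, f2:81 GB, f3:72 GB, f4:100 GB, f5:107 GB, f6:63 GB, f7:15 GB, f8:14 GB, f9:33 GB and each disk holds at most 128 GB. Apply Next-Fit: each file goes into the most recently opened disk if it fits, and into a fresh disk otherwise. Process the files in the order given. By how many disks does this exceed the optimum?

Next-Fit: [52] [81] [72] [100] [107] [63,15,14,33] → 6 disks.
Total size 537 GB; any packing needs at least ⌈537/128⌉ = 5 disks.
An optimal packing achieves that bound: [107,15] [100,14] [81,33] [72,52] [63] → 5 disks.
Excess: 6 − 5 = 1.

1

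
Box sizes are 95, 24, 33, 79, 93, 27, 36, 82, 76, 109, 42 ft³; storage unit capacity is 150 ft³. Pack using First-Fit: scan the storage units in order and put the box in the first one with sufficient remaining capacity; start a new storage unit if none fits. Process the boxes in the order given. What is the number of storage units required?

6

95 ft³ → storage unit 1 (remaining 55 ft³)
24 ft³ → storage unit 1 (remaining 31 ft³)
33 ft³ → storage unit 2 (remaining 117 ft³)
79 ft³ → storage unit 2 (remaining 38 ft³)
93 ft³ → storage unit 3 (remaining 57 ft³)
27 ft³ → storage unit 1 (remaining 4 ft³)
36 ft³ → storage unit 2 (remaining 2 ft³)
82 ft³ → storage unit 4 (remaining 68 ft³)
76 ft³ → storage unit 5 (remaining 74 ft³)
109 ft³ → storage unit 6 (remaining 41 ft³)
42 ft³ → storage unit 3 (remaining 15 ft³)
Final storage units: [95,24,27] [33,79,36] [93,42] [82] [76] [109].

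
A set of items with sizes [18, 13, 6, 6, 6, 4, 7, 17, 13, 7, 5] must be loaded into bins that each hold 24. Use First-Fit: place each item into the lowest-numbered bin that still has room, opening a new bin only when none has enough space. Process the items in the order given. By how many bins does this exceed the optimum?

0

First-Fit: [18,6] [13,6,4] [6,7,7] [17,5] [13] → 5 bins.
Total size 102; any packing needs at least ⌈102/24⌉ = 5 bins.
So 5 is already optimal.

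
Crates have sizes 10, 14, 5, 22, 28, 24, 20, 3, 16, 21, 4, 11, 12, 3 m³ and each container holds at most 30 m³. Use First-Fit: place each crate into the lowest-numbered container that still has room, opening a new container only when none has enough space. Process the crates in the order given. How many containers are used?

Put 10 m³ in container 1; 20 m³ remain.
Put 14 m³ in container 1; 6 m³ remain.
Put 5 m³ in container 1; 1 m³ remain.
Put 22 m³ in container 2; 8 m³ remain.
Put 28 m³ in container 3; 2 m³ remain.
Put 24 m³ in container 4; 6 m³ remain.
Put 20 m³ in container 5; 10 m³ remain.
Put 3 m³ in container 2; 5 m³ remain.
Put 16 m³ in container 6; 14 m³ remain.
Put 21 m³ in container 7; 9 m³ remain.
Put 4 m³ in container 2; 1 m³ remain.
Put 11 m³ in container 6; 3 m³ remain.
Put 12 m³ in container 8; 18 m³ remain.
Put 3 m³ in container 4; 3 m³ remain.
Final containers: [10,14,5] [22,3,4] [28] [24,3] [20] [16,11] [21] [12].

8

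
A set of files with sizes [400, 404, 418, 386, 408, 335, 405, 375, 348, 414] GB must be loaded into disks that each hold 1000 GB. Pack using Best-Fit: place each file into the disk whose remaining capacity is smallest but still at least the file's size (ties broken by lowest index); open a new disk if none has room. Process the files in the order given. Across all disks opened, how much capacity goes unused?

disk 1: place 400 GB, 600 GB left
disk 1: place 404 GB, 196 GB left
disk 2: place 418 GB, 582 GB left
disk 2: place 386 GB, 196 GB left
disk 3: place 408 GB, 592 GB left
disk 3: place 335 GB, 257 GB left
disk 4: place 405 GB, 595 GB left
disk 4: place 375 GB, 220 GB left
disk 5: place 348 GB, 652 GB left
disk 5: place 414 GB, 238 GB left
5 disks × 1000 GB = 5000 GB; used 3893 GB; unused 1107 GB.

1107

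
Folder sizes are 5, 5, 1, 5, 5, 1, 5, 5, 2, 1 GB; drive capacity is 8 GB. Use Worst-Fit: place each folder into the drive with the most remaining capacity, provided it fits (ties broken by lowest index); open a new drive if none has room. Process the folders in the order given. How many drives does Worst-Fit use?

6

5 GB → drive 1 (remaining 3 GB)
5 GB → drive 2 (remaining 3 GB)
1 GB → drive 1 (remaining 2 GB)
5 GB → drive 3 (remaining 3 GB)
5 GB → drive 4 (remaining 3 GB)
1 GB → drive 2 (remaining 2 GB)
5 GB → drive 5 (remaining 3 GB)
5 GB → drive 6 (remaining 3 GB)
2 GB → drive 3 (remaining 1 GB)
1 GB → drive 4 (remaining 2 GB)
Final drives: [5,1] [5,1] [5,2] [5,1] [5] [5].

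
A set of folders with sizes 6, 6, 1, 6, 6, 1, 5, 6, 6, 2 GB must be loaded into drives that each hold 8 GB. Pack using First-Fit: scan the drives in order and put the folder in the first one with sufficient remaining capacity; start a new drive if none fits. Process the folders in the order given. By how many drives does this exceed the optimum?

0

First-Fit: [6,1,1] [6,2] [6] [6] [5] [6] [6] → 7 drives.
7 folders exceed 4 GB (half the capacity), and no two of those can share a drive, so at least 7 drives are needed.
So 7 is already optimal.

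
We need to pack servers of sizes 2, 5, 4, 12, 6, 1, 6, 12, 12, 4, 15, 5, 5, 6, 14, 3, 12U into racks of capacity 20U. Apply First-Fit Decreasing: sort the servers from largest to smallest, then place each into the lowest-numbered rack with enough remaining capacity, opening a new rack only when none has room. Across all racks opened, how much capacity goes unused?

Sorted descending: 15, 14, 12, 12, 12, 12, 6, 6, 6, 5, 5, 5, 4, 4, 3, 2, 1.
Put 15U in rack 1; 5U remain.
Put 14U in rack 2; 6U remain.
Put 12U in rack 3; 8U remain.
Put 12U in rack 4; 8U remain.
Put 12U in rack 5; 8U remain.
Put 12U in rack 6; 8U remain.
Put 6U in rack 2; 0U remain.
Put 6U in rack 3; 2U remain.
Put 6U in rack 4; 2U remain.
Put 5U in rack 1; 0U remain.
Put 5U in rack 5; 3U remain.
Put 5U in rack 6; 3U remain.
Put 4U in rack 7; 16U remain.
Put 4U in rack 7; 12U remain.
Put 3U in rack 5; 0U remain.
Put 2U in rack 3; 0U remain.
Put 1U in rack 4; 1U remain.
7 racks × 20U = 140U; used 124U; unused 16U.

16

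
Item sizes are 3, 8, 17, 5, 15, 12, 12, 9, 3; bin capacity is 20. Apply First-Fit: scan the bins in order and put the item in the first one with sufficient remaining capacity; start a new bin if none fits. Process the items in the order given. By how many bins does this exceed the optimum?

1

First-Fit: [3,8,5,3] [17] [15] [12] [12] [9] → 6 bins.
Total size 84; any packing needs at least ⌈84/20⌉ = 5 bins.
An optimal packing achieves that bound: [17,3] [15,5] [12,8] [12,3] [9] → 5 bins.
Excess: 6 − 5 = 1.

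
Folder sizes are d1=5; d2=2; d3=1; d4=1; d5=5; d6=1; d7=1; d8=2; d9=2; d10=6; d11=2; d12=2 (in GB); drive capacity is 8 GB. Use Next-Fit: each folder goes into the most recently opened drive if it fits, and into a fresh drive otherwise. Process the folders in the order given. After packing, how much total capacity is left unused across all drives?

drive 1: place d1 (5 GB), 3 GB left
drive 1: place d2 (2 GB), 1 GB left
drive 1: place d3 (1 GB), 0 GB left
drive 2: place d4 (1 GB), 7 GB left
drive 2: place d5 (5 GB), 2 GB left
drive 2: place d6 (1 GB), 1 GB left
drive 2: place d7 (1 GB), 0 GB left
drive 3: place d8 (2 GB), 6 GB left
drive 3: place d9 (2 GB), 4 GB left
drive 4: place d10 (6 GB), 2 GB left
drive 4: place d11 (2 GB), 0 GB left
drive 5: place d12 (2 GB), 6 GB left
5 drives × 8 GB = 40 GB; used 30 GB; unused 10 GB.

10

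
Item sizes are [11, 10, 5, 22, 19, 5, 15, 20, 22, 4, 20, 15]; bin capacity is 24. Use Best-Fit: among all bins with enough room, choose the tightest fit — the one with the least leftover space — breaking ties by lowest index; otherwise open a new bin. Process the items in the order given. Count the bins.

11 → bin 1 (remaining 13)
10 → bin 1 (remaining 3)
5 → bin 2 (remaining 19)
22 → bin 3 (remaining 2)
19 → bin 2 (remaining 0)
5 → bin 4 (remaining 19)
15 → bin 4 (remaining 4)
20 → bin 5 (remaining 4)
22 → bin 6 (remaining 2)
4 → bin 4 (remaining 0)
20 → bin 7 (remaining 4)
15 → bin 8 (remaining 9)
Final bins: [11,10] [5,19] [22] [5,15,4] [20] [22] [20] [15].

8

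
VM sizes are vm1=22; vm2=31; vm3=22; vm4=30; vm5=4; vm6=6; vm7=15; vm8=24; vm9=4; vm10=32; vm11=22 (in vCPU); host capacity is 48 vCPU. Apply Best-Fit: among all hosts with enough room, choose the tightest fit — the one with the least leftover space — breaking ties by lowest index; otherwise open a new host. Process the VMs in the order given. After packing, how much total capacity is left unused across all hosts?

28

Put vm1 (22 vCPU) in host 1; 26 vCPU remain.
Put vm2 (31 vCPU) in host 2; 17 vCPU remain.
Put vm3 (22 vCPU) in host 1; 4 vCPU remain.
Put vm4 (30 vCPU) in host 3; 18 vCPU remain.
Put vm5 (4 vCPU) in host 1; 0 vCPU remain.
Put vm6 (6 vCPU) in host 2; 11 vCPU remain.
Put vm7 (15 vCPU) in host 3; 3 vCPU remain.
Put vm8 (24 vCPU) in host 4; 24 vCPU remain.
Put vm9 (4 vCPU) in host 2; 7 vCPU remain.
Put vm10 (32 vCPU) in host 5; 16 vCPU remain.
Put vm11 (22 vCPU) in host 4; 2 vCPU remain.
5 hosts × 48 vCPU = 240 vCPU; used 212 vCPU; unused 28 vCPU.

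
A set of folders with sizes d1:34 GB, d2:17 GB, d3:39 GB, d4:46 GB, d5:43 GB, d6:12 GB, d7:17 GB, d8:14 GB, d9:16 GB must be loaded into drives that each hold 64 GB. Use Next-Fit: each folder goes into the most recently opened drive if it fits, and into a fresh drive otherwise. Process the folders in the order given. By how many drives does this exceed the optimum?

Next-Fit: [34,17] [39] [46] [43,12] [17,14,16] → 5 drives.
Total size 238 GB; any packing needs at least ⌈238/64⌉ = 4 drives.
An optimal packing achieves that bound: [46,17] [43,17] [39,16] [34,14,12] → 4 drives.
Excess: 5 − 4 = 1.

1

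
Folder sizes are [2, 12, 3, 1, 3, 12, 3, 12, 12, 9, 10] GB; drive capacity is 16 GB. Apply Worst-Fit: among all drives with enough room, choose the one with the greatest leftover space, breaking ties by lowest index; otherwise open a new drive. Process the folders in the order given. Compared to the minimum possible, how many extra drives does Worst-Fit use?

Worst-Fit: [2,12] [3,1,3,3] [12] [12] [12] [9] [10] → 7 drives.
6 folders exceed 8 GB (half the capacity), and no two of those can share a drive, so at least 6 drives are needed.
An optimal packing achieves that bound: [12,3,1] [12,3] [12,3] [12,2] [10] [9] → 6 drives.
Excess: 7 − 6 = 1.

1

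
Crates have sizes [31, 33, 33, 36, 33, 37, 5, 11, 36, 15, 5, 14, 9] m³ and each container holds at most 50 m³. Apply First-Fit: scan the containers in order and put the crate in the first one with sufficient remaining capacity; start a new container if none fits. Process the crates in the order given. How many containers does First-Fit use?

31 m³ → container 1 (remaining 19 m³)
33 m³ → container 2 (remaining 17 m³)
33 m³ → container 3 (remaining 17 m³)
36 m³ → container 4 (remaining 14 m³)
33 m³ → container 5 (remaining 17 m³)
37 m³ → container 6 (remaining 13 m³)
5 m³ → container 1 (remaining 14 m³)
11 m³ → container 1 (remaining 3 m³)
36 m³ → container 7 (remaining 14 m³)
15 m³ → container 2 (remaining 2 m³)
5 m³ → container 3 (remaining 12 m³)
14 m³ → container 4 (remaining 0 m³)
9 m³ → container 3 (remaining 3 m³)
Final containers: [31,5,11] [33,15] [33,5,9] [36,14] [33] [37] [36].

7 containers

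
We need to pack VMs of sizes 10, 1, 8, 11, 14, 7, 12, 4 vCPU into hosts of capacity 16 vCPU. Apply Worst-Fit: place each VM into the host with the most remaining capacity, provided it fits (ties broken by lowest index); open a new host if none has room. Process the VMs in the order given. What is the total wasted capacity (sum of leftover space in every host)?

13

10 vCPU → host 1 (remaining 6 vCPU)
1 vCPU → host 1 (remaining 5 vCPU)
8 vCPU → host 2 (remaining 8 vCPU)
11 vCPU → host 3 (remaining 5 vCPU)
14 vCPU → host 4 (remaining 2 vCPU)
7 vCPU → host 2 (remaining 1 vCPU)
12 vCPU → host 5 (remaining 4 vCPU)
4 vCPU → host 1 (remaining 1 vCPU)
5 hosts × 16 vCPU = 80 vCPU; used 67 vCPU; unused 13 vCPU.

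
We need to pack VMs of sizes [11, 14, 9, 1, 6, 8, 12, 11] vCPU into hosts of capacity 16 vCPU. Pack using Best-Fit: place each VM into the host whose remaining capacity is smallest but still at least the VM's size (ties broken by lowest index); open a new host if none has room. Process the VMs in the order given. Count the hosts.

6

Put 11 vCPU in host 1; 5 vCPU remain.
Put 14 vCPU in host 2; 2 vCPU remain.
Put 9 vCPU in host 3; 7 vCPU remain.
Put 1 vCPU in host 2; 1 vCPU remain.
Put 6 vCPU in host 3; 1 vCPU remain.
Put 8 vCPU in host 4; 8 vCPU remain.
Put 12 vCPU in host 5; 4 vCPU remain.
Put 11 vCPU in host 6; 5 vCPU remain.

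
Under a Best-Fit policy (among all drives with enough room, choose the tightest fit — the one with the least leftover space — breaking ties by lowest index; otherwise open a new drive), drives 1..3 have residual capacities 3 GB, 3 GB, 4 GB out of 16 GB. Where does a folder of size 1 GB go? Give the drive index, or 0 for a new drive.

Drives with room: drive 1 (3 GB), drive 2 (3 GB), drive 3 (4 GB).
Tightest fit is drive 1 with 3 GB free.

1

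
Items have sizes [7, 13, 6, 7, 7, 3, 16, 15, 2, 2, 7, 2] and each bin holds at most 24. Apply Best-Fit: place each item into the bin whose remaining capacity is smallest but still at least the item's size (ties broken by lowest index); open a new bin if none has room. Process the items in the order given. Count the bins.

4

bin 1: place 7, 17 left
bin 1: place 13, 4 left
bin 2: place 6, 18 left
bin 2: place 7, 11 left
bin 2: place 7, 4 left
bin 1: place 3, 1 left
bin 3: place 16, 8 left
bin 4: place 15, 9 left
bin 2: place 2, 2 left
bin 2: place 2, 0 left
bin 3: place 7, 1 left
bin 4: place 2, 7 left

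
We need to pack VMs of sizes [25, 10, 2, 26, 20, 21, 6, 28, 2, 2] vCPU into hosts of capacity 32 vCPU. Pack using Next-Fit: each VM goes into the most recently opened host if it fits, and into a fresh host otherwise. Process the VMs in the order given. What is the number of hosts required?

6

25 vCPU → host 1 (remaining 7 vCPU)
10 vCPU → host 2 (remaining 22 vCPU)
2 vCPU → host 2 (remaining 20 vCPU)
26 vCPU → host 3 (remaining 6 vCPU)
20 vCPU → host 4 (remaining 12 vCPU)
21 vCPU → host 5 (remaining 11 vCPU)
6 vCPU → host 5 (remaining 5 vCPU)
28 vCPU → host 6 (remaining 4 vCPU)
2 vCPU → host 6 (remaining 2 vCPU)
2 vCPU → host 6 (remaining 0 vCPU)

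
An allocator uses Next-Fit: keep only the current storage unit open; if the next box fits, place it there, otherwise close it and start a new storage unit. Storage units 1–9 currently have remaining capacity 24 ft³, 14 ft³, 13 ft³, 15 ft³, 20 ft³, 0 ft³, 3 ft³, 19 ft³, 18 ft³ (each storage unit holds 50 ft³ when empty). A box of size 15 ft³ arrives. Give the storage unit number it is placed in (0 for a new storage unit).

Next-Fit only looks at storage unit 9, which has 18 ft³ free.
15 ft³ fits there.

9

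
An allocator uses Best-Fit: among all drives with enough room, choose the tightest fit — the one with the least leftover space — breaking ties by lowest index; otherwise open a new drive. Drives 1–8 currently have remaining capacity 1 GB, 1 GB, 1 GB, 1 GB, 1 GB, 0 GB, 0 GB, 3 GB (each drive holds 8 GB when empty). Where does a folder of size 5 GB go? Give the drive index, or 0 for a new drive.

No drive has ≥ 5 GB free, so a new drive is opened.

0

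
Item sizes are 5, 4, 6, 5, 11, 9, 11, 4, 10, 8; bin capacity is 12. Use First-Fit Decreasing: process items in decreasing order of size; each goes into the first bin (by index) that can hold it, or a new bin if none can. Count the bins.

Sorted descending: 11, 11, 10, 9, 8, 6, 5, 5, 4, 4.
11 → bin 1 (remaining 1)
11 → bin 2 (remaining 1)
10 → bin 3 (remaining 2)
9 → bin 4 (remaining 3)
8 → bin 5 (remaining 4)
6 → bin 6 (remaining 6)
5 → bin 6 (remaining 1)
5 → bin 7 (remaining 7)
4 → bin 5 (remaining 0)
4 → bin 7 (remaining 3)

7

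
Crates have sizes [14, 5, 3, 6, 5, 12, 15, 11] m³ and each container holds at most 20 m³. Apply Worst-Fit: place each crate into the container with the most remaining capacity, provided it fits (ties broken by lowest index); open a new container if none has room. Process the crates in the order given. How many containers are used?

5

container 1: place 14 m³, 6 m³ left
container 1: place 5 m³, 1 m³ left
container 2: place 3 m³, 17 m³ left
container 2: place 6 m³, 11 m³ left
container 2: place 5 m³, 6 m³ left
container 3: place 12 m³, 8 m³ left
container 4: place 15 m³, 5 m³ left
container 5: place 11 m³, 9 m³ left
Final containers: [14,5] [3,6,5] [12] [15] [11].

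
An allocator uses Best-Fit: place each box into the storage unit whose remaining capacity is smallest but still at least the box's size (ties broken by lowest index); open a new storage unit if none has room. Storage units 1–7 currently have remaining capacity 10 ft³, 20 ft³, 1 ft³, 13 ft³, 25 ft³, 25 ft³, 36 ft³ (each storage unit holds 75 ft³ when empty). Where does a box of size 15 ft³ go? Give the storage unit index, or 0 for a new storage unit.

Storage units with room: storage unit 2 (20 ft³), storage unit 5 (25 ft³), storage unit 6 (25 ft³), storage unit 7 (36 ft³).
Tightest fit is storage unit 2 with 20 ft³ free.

2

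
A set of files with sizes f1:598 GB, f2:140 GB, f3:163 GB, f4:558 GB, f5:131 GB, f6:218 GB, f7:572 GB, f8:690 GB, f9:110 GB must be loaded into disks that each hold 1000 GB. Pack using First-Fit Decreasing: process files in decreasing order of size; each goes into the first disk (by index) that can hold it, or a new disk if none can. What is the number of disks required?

Sorted descending: 690, 598, 572, 558, 218, 163, 140, 131, 110.
disk 1: place 690 GB, 310 GB left
disk 2: place 598 GB, 402 GB left
disk 3: place 572 GB, 428 GB left
disk 4: place 558 GB, 442 GB left
disk 1: place 218 GB, 92 GB left
disk 2: place 163 GB, 239 GB left
disk 2: place 140 GB, 99 GB left
disk 3: place 131 GB, 297 GB left
disk 3: place 110 GB, 187 GB left

4 disks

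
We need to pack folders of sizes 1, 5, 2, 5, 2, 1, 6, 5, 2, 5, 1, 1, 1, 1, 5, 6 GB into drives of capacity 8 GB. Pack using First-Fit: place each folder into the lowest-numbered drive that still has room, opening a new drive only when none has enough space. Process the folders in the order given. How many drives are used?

drive 1: place 1 GB, 7 GB left
drive 1: place 5 GB, 2 GB left
drive 1: place 2 GB, 0 GB left
drive 2: place 5 GB, 3 GB left
drive 2: place 2 GB, 1 GB left
drive 2: place 1 GB, 0 GB left
drive 3: place 6 GB, 2 GB left
drive 4: place 5 GB, 3 GB left
drive 3: place 2 GB, 0 GB left
drive 5: place 5 GB, 3 GB left
drive 4: place 1 GB, 2 GB left
drive 4: place 1 GB, 1 GB left
drive 4: place 1 GB, 0 GB left
drive 5: place 1 GB, 2 GB left
drive 6: place 5 GB, 3 GB left
drive 7: place 6 GB, 2 GB left
Final drives: [1,5,2] [5,2,1] [6,2] [5,1,1,1] [5,1] [5] [6].

7 drives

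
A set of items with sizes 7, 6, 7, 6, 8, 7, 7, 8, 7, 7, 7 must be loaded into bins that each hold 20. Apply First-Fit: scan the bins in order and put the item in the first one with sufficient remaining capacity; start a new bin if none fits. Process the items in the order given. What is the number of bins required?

7 → bin 1 (remaining 13)
6 → bin 1 (remaining 7)
7 → bin 1 (remaining 0)
6 → bin 2 (remaining 14)
8 → bin 2 (remaining 6)
7 → bin 3 (remaining 13)
7 → bin 3 (remaining 6)
8 → bin 4 (remaining 12)
7 → bin 4 (remaining 5)
7 → bin 5 (remaining 13)
7 → bin 5 (remaining 6)

5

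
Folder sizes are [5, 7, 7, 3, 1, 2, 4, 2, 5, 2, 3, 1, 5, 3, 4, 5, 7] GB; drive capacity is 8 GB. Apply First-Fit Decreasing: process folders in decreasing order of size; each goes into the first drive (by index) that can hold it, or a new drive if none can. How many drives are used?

9

Sorted descending: 7, 7, 7, 5, 5, 5, 5, 4, 4, 3, 3, 3, 2, 2, 2, 1, 1.
Put 7 GB in drive 1; 1 GB remain.
Put 7 GB in drive 2; 1 GB remain.
Put 7 GB in drive 3; 1 GB remain.
Put 5 GB in drive 4; 3 GB remain.
Put 5 GB in drive 5; 3 GB remain.
Put 5 GB in drive 6; 3 GB remain.
Put 5 GB in drive 7; 3 GB remain.
Put 4 GB in drive 8; 4 GB remain.
Put 4 GB in drive 8; 0 GB remain.
Put 3 GB in drive 4; 0 GB remain.
Put 3 GB in drive 5; 0 GB remain.
Put 3 GB in drive 6; 0 GB remain.
Put 2 GB in drive 7; 1 GB remain.
Put 2 GB in drive 9; 6 GB remain.
Put 2 GB in drive 9; 4 GB remain.
Put 1 GB in drive 1; 0 GB remain.
Put 1 GB in drive 2; 0 GB remain.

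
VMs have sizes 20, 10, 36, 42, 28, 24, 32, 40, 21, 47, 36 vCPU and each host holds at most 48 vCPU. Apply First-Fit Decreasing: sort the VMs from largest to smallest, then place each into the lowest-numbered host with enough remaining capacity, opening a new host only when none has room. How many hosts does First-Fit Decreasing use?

8 hosts

Sorted descending: 47, 42, 40, 36, 36, 32, 28, 24, 21, 20, 10.
Put 47 vCPU in host 1; 1 vCPU remain.
Put 42 vCPU in host 2; 6 vCPU remain.
Put 40 vCPU in host 3; 8 vCPU remain.
Put 36 vCPU in host 4; 12 vCPU remain.
Put 36 vCPU in host 5; 12 vCPU remain.
Put 32 vCPU in host 6; 16 vCPU remain.
Put 28 vCPU in host 7; 20 vCPU remain.
Put 24 vCPU in host 8; 24 vCPU remain.
Put 21 vCPU in host 8; 3 vCPU remain.
Put 20 vCPU in host 7; 0 vCPU remain.
Put 10 vCPU in host 4; 2 vCPU remain.
Final hosts: [47] [42] [40] [36,10] [36] [32] [28,20] [24,21].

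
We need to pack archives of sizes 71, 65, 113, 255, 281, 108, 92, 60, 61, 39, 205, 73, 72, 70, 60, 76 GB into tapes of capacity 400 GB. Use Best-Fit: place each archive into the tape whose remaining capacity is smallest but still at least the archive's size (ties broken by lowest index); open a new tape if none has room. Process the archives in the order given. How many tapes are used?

71 GB → tape 1 (remaining 329 GB)
65 GB → tape 1 (remaining 264 GB)
113 GB → tape 1 (remaining 151 GB)
255 GB → tape 2 (remaining 145 GB)
281 GB → tape 3 (remaining 119 GB)
108 GB → tape 3 (remaining 11 GB)
92 GB → tape 2 (remaining 53 GB)
60 GB → tape 1 (remaining 91 GB)
61 GB → tape 1 (remaining 30 GB)
39 GB → tape 2 (remaining 14 GB)
205 GB → tape 4 (remaining 195 GB)
73 GB → tape 4 (remaining 122 GB)
72 GB → tape 4 (remaining 50 GB)
70 GB → tape 5 (remaining 330 GB)
60 GB → tape 5 (remaining 270 GB)
76 GB → tape 5 (remaining 194 GB)

5 tapes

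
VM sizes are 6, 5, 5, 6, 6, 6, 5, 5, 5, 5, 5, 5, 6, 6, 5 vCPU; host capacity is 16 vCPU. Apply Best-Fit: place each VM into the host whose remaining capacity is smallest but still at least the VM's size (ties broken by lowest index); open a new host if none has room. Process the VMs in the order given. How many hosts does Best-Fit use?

6 hosts

host 1: place 6 vCPU, 10 vCPU left
host 1: place 5 vCPU, 5 vCPU left
host 1: place 5 vCPU, 0 vCPU left
host 2: place 6 vCPU, 10 vCPU left
host 2: place 6 vCPU, 4 vCPU left
host 3: place 6 vCPU, 10 vCPU left
host 3: place 5 vCPU, 5 vCPU left
host 3: place 5 vCPU, 0 vCPU left
host 4: place 5 vCPU, 11 vCPU left
host 4: place 5 vCPU, 6 vCPU left
host 4: place 5 vCPU, 1 vCPU left
host 5: place 5 vCPU, 11 vCPU left
host 5: place 6 vCPU, 5 vCPU left
host 6: place 6 vCPU, 10 vCPU left
host 5: place 5 vCPU, 0 vCPU left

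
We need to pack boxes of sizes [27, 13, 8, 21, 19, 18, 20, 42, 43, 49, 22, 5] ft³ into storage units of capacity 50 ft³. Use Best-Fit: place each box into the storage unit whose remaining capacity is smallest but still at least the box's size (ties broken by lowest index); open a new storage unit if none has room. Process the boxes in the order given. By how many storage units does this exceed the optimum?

Best-Fit: [27,13,8] [21,19] [18,20] [42] [43,5] [49] [22] → 7 storage units.
Total size 287 ft³; any packing needs at least ⌈287/50⌉ = 6 storage units.
An optimal packing achieves that bound: [49] [43,5] [42,8] [27,22] [21,20] [19,18,13] → 6 storage units.
Excess: 7 − 6 = 1.

1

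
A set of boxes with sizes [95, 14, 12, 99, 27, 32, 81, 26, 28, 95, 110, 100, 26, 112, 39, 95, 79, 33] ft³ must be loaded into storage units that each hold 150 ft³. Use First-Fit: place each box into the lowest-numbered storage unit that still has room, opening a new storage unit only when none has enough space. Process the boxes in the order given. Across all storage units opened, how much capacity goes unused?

247

Put 95 ft³ in storage unit 1; 55 ft³ remain.
Put 14 ft³ in storage unit 1; 41 ft³ remain.
Put 12 ft³ in storage unit 1; 29 ft³ remain.
Put 99 ft³ in storage unit 2; 51 ft³ remain.
Put 27 ft³ in storage unit 1; 2 ft³ remain.
Put 32 ft³ in storage unit 2; 19 ft³ remain.
Put 81 ft³ in storage unit 3; 69 ft³ remain.
Put 26 ft³ in storage unit 3; 43 ft³ remain.
Put 28 ft³ in storage unit 3; 15 ft³ remain.
Put 95 ft³ in storage unit 4; 55 ft³ remain.
Put 110 ft³ in storage unit 5; 40 ft³ remain.
Put 100 ft³ in storage unit 6; 50 ft³ remain.
Put 26 ft³ in storage unit 4; 29 ft³ remain.
Put 112 ft³ in storage unit 7; 38 ft³ remain.
Put 39 ft³ in storage unit 5; 1 ft³ remain.
Put 95 ft³ in storage unit 8; 55 ft³ remain.
Put 79 ft³ in storage unit 9; 71 ft³ remain.
Put 33 ft³ in storage unit 6; 17 ft³ remain.
9 storage units × 150 ft³ = 1350 ft³; used 1103 ft³; unused 247 ft³.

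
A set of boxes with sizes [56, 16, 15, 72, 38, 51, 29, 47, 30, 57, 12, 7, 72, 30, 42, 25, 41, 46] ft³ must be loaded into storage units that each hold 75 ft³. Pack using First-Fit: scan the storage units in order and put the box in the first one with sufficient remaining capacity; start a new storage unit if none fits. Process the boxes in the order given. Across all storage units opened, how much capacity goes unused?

Put 56 ft³ in storage unit 1; 19 ft³ remain.
Put 16 ft³ in storage unit 1; 3 ft³ remain.
Put 15 ft³ in storage unit 2; 60 ft³ remain.
Put 72 ft³ in storage unit 3; 3 ft³ remain.
Put 38 ft³ in storage unit 2; 22 ft³ remain.
Put 51 ft³ in storage unit 4; 24 ft³ remain.
Put 29 ft³ in storage unit 5; 46 ft³ remain.
Put 47 ft³ in storage unit 6; 28 ft³ remain.
Put 30 ft³ in storage unit 5; 16 ft³ remain.
Put 57 ft³ in storage unit 7; 18 ft³ remain.
Put 12 ft³ in storage unit 2; 10 ft³ remain.
Put 7 ft³ in storage unit 2; 3 ft³ remain.
Put 72 ft³ in storage unit 8; 3 ft³ remain.
Put 30 ft³ in storage unit 9; 45 ft³ remain.
Put 42 ft³ in storage unit 9; 3 ft³ remain.
Put 25 ft³ in storage unit 6; 3 ft³ remain.
Put 41 ft³ in storage unit 10; 34 ft³ remain.
Put 46 ft³ in storage unit 11; 29 ft³ remain.
11 storage units × 75 ft³ = 825 ft³; used 686 ft³; unused 139 ft³.

139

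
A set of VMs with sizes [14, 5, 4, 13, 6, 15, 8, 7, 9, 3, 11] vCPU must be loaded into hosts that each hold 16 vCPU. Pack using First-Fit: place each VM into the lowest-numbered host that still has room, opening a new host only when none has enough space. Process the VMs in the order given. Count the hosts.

7

host 1: place 14 vCPU, 2 vCPU left
host 2: place 5 vCPU, 11 vCPU left
host 2: place 4 vCPU, 7 vCPU left
host 3: place 13 vCPU, 3 vCPU left
host 2: place 6 vCPU, 1 vCPU left
host 4: place 15 vCPU, 1 vCPU left
host 5: place 8 vCPU, 8 vCPU left
host 5: place 7 vCPU, 1 vCPU left
host 6: place 9 vCPU, 7 vCPU left
host 3: place 3 vCPU, 0 vCPU left
host 7: place 11 vCPU, 5 vCPU left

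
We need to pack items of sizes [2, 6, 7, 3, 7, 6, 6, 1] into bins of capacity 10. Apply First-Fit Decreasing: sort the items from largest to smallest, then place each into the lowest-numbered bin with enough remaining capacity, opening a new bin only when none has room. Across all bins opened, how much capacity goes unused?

12

Sorted descending: 7, 7, 6, 6, 6, 3, 2, 1.
bin 1: place 7, 3 left
bin 2: place 7, 3 left
bin 3: place 6, 4 left
bin 4: place 6, 4 left
bin 5: place 6, 4 left
bin 1: place 3, 0 left
bin 2: place 2, 1 left
bin 2: place 1, 0 left
5 bins × 10 = 50; used 38; unused 12.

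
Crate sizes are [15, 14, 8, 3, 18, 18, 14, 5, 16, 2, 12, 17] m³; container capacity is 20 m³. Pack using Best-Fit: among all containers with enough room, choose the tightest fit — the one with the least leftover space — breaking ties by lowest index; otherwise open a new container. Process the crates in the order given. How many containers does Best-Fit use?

8

Put 15 m³ in container 1; 5 m³ remain.
Put 14 m³ in container 2; 6 m³ remain.
Put 8 m³ in container 3; 12 m³ remain.
Put 3 m³ in container 1; 2 m³ remain.
Put 18 m³ in container 4; 2 m³ remain.
Put 18 m³ in container 5; 2 m³ remain.
Put 14 m³ in container 6; 6 m³ remain.
Put 5 m³ in container 2; 1 m³ remain.
Put 16 m³ in container 7; 4 m³ remain.
Put 2 m³ in container 1; 0 m³ remain.
Put 12 m³ in container 3; 0 m³ remain.
Put 17 m³ in container 8; 3 m³ remain.
Final containers: [15,3,2] [14,5] [8,12] [18] [18] [14] [16] [17].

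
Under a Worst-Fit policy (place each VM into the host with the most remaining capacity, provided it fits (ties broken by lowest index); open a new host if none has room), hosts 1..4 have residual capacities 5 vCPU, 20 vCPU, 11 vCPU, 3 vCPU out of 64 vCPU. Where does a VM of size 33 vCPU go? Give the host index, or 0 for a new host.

No host has ≥ 33 vCPU free, so a new host is opened.

0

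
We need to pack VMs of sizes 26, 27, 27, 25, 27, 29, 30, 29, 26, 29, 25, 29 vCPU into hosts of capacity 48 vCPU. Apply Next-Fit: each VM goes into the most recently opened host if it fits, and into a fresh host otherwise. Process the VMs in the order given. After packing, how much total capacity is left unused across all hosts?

247

Put 26 vCPU in host 1; 22 vCPU remain.
Put 27 vCPU in host 2; 21 vCPU remain.
Put 27 vCPU in host 3; 21 vCPU remain.
Put 25 vCPU in host 4; 23 vCPU remain.
Put 27 vCPU in host 5; 21 vCPU remain.
Put 29 vCPU in host 6; 19 vCPU remain.
Put 30 vCPU in host 7; 18 vCPU remain.
Put 29 vCPU in host 8; 19 vCPU remain.
Put 26 vCPU in host 9; 22 vCPU remain.
Put 29 vCPU in host 10; 19 vCPU remain.
Put 25 vCPU in host 11; 23 vCPU remain.
Put 29 vCPU in host 12; 19 vCPU remain.
12 hosts × 48 vCPU = 576 vCPU; used 329 vCPU; unused 247 vCPU.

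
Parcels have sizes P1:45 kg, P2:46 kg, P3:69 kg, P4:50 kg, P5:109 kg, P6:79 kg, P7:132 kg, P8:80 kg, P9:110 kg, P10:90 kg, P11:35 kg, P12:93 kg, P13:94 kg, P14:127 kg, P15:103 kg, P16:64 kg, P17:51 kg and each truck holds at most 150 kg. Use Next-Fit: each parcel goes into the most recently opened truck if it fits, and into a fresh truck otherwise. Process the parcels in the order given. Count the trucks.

P1 (45 kg) → truck 1 (remaining 105 kg)
P2 (46 kg) → truck 1 (remaining 59 kg)
P3 (69 kg) → truck 2 (remaining 81 kg)
P4 (50 kg) → truck 2 (remaining 31 kg)
P5 (109 kg) → truck 3 (remaining 41 kg)
P6 (79 kg) → truck 4 (remaining 71 kg)
P7 (132 kg) → truck 5 (remaining 18 kg)
P8 (80 kg) → truck 6 (remaining 70 kg)
P9 (110 kg) → truck 7 (remaining 40 kg)
P10 (90 kg) → truck 8 (remaining 60 kg)
P11 (35 kg) → truck 8 (remaining 25 kg)
P12 (93 kg) → truck 9 (remaining 57 kg)
P13 (94 kg) → truck 10 (remaining 56 kg)
P14 (127 kg) → truck 11 (remaining 23 kg)
P15 (103 kg) → truck 12 (remaining 47 kg)
P16 (64 kg) → truck 13 (remaining 86 kg)
P17 (51 kg) → truck 13 (remaining 35 kg)

13 trucks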